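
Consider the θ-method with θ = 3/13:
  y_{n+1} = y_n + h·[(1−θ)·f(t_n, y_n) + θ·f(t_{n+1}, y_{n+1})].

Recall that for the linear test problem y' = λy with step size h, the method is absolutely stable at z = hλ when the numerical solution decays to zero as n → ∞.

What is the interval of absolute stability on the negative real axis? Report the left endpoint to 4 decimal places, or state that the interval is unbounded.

Set f=λy, z=hλ:
  y_{n+1} = y_n + z·[10/13·y_n + 3/13·y_{n+1}] ⇒ (1 − 3/13z)y_{n+1} = (1 + 10/13z)y_n
  Hence R(z) = (1 + 10/13z)/(1 − 3/13z).

Boundary: |R(x)|=1, x<0.
x=-0.32: |R|=0.7020
R=−1: 1+10/13x = −1+3/13x ⇒ -7/13x=2 ⇒ x=2/(-7/13)=-3.7143
Confirm numerically:
  x=-3.185: |R|=0.83573 <1
  x=-3.063: |R|=0.79454 <1
  x=-2.660: |R|=0.64824 <1
  x=-2.432: |R|=0.55775 <1
  x=-4.232: |R|=1.14103 >1
  x=-4.187: |R|=1.12946 >1
  x=-4.167: |R|=1.12427 >1
Stable set (-3.7143, 0).

(-3.7143, 0).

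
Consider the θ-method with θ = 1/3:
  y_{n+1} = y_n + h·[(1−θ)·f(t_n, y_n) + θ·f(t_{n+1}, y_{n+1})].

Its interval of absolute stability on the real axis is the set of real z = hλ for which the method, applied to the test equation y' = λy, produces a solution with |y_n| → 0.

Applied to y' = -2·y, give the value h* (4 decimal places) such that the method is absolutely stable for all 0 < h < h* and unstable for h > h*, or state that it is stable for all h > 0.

(-6.0000,0); λ=-2 ⇒ h* = (6)/2 = 3.0000.

On y'=λy, z=hλ:
  y_{n+1} = y_n + z·[2/3·y_n + 1/3·y_{n+1}] ⇒ (1 − 1/3z)y_{n+1} = (1 + 2/3z)y_n
  Hence R(z) = (1 + 2/3z)/(1 − 1/3z).

Boundary: |R(x)|=1, x<0.
x=-1.75: |R|=0.1053
R=−1: 1+2/3x = −1+1/3x ⇒ -1/3x=2 ⇒ x=2/(-1/3)=-6.0000
Confirm numerically:
  x=-5.245: |R|=0.90843 <1
  x=-5.130: |R|=0.89299 <1
  x=-3.928: |R|=0.70092 <1
  x=-2.621: |R|=0.39886 <1
  x=-6.369: |R|=1.03939 >1
  x=-6.221: |R|=1.02397 >1
So |R|<1 on (-6.0000, 0).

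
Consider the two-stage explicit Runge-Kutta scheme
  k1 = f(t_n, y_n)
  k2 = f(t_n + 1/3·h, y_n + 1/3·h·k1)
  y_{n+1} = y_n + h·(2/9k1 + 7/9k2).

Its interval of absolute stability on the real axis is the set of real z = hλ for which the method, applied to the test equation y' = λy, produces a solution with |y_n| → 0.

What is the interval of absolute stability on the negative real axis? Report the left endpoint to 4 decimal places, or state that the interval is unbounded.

On y'=λy, z=hλ:
  k1=λy_n ⇒ h·k1=z·y_n;  k2=λ(1+1/3z)y_n ⇒ h·k2=z(1+1/3z)y_n
  y_{n+1}/y_n = 1 + 2/9z + 7/9z(1+1/3z) = 1 + z + 7/27z²
  so R(z) = 1 + z + 7/27z².

Need |R(x)|<1, x<0.
x=-0.72: |R|=0.4144
R=1: x+7/27x²=0 ⇒ x=−27/7=-3.8571; min R=1−1/(4·7/27)=0.0357>−1
Confirm numerically:
  x=-3.457: |R|=0.64137 <1
  x=-3.128: |R|=0.40869 <1
  x=-2.873: |R|=0.26696 <1
  x=-1.818: |R|=0.03888 <1
  x=-4.221: |R|=1.39818 >1
  x=-4.072: |R|=1.22683 >1
Stable set (-3.8571, 0).

(-3.8571, 0).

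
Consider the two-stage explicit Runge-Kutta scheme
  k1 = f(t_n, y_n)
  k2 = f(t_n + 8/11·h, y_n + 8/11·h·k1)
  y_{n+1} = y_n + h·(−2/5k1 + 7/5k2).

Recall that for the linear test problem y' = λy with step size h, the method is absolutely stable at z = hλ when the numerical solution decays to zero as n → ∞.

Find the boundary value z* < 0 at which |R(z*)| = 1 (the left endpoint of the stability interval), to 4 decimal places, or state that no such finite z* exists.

left endpoint -0.9821.

Set f=λy, z=hλ:
  k1=λy_n ⇒ h·k1=z·y_n;  k2=λ(1+8/11z)y_n ⇒ h·k2=z(1+8/11z)y_n
  y_{n+1}/y_n = 1 − 2/5z + 7/5z(1+8/11z) = 1 + z + 56/55z²
  ⇒ R(z) = 1 + z + 56/55z².

Need |R(x)|<1, x<0.
x=-1.77: |R|=2.4199
R=1: x+56/55x²=0 ⇒ x=−55/56=-0.9821; min R=1−1/(4·56/55)=0.7545>−1
Confirm numerically:
  x=-0.959: |R|=0.97740 <1
  x=-0.749: |R|=0.82220 <1
  x=-0.693: |R|=0.79598 <1
  x=-0.661: |R|=0.78387 <1
  x=-1.221: |R|=1.29695 >1
  x=-1.139: |R|=1.18191 >1
  x=-1.059: |R|=1.08287 >1
So |R|<1 on (-0.9821, 0).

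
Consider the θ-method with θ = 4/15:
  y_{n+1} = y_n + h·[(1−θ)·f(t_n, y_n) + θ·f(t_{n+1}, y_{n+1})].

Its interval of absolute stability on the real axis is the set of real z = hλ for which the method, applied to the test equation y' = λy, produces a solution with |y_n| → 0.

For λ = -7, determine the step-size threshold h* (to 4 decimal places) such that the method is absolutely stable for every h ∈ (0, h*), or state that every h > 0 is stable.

With y'=λy (z=hλ):
  y_{n+1} = y_n + z·[11/15·y_n + 4/15·y_{n+1}] ⇒ (1 − 4/15z)y_{n+1} = (1 + 11/15z)y_n
  ⇒ R(z) = (1 + 11/15z)/(1 − 4/15z).

Find x<0 with |R(x)|<1.
x=-0.76: |R|=0.3681
R=−1: 1+11/15x = −1+4/15x ⇒ -7/15x=2 ⇒ x=2/(-7/15)=-4.2857
Confirm numerically:
  x=-4.179: |R|=0.97645 <1
  x=-3.264: |R|=0.74508 <1
  x=-3.180: |R|=0.72078 <1
  x=-4.639: |R|=1.07370 >1
  x=-4.496: |R|=1.04463 >1
  x=-4.404: |R|=1.02539 >1
So |R|<1 on (-4.2857, 0).

(-4.2857,0); λ=-7 ⇒ h* = (30/7)/7 = 0.6122.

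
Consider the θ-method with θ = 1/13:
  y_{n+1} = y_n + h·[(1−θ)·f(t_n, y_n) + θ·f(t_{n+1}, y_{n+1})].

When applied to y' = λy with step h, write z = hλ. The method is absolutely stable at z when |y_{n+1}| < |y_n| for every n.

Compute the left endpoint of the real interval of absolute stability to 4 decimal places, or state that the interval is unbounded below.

Test eqn y'=λy, z=hλ:
  y_{n+1} = y_n + z·[12/13·y_n + 1/13·y_{n+1}] ⇒ (1 − 1/13z)y_{n+1} = (1 + 12/13z)y_n
  Hence R(z) = (1 + 12/13z)/(1 − 1/13z).

Boundary: |R(x)|=1, x<0.
x=-1.31: |R|=0.1901
R=−1: 1+12/13x = −1+1/13x ⇒ -11/13x=2 ⇒ x=2/(-11/13)=-2.3636
Confirm numerically:
  x=-2.328: |R|=0.97443 <1
  x=-1.949: |R|=0.69490 <1
  x=-1.578: |R|=0.40719 <1
  x=-1.095: |R|=0.00993 <1
  x=-2.716: |R|=1.24663 >1
  x=-2.575: |R|=1.14928 >1
Stable set (-2.3636, 0).

z* = -2.3636.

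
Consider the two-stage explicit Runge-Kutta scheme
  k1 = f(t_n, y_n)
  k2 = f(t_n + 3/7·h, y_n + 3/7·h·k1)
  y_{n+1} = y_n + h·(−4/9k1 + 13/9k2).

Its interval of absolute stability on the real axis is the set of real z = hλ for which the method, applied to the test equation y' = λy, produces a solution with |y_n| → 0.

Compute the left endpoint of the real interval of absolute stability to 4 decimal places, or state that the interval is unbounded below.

Set f=λy, z=hλ:
  k1=λy_n ⇒ h·k1=z·y_n;  k2=λ(1+3/7z)y_n ⇒ h·k2=z(1+3/7z)y_n
  y_{n+1}/y_n = 1 − 4/9z + 13/9z(1+3/7z) = 1 + z + 13/21z²
  ⇒ R(z) = 1 + z + 13/21z².

Find x<0 with |R(x)|<1.
x=-1.16: |R|=0.6730
R=1: x+13/21x²=0 ⇒ x=−21/13=-1.6154; min R=1−1/(4·13/21)=0.5962>−1
Confirm numerically:
  x=-1.165: |R|=0.67519 <1
  x=-1.130: |R|=0.66046 <1
  x=-1.087: |R|=0.64445 <1
  x=-1.874: |R|=1.30002 >1
  x=-1.830: |R|=1.24313 >1
  x=-1.679: |R|=1.06612 >1
So |R|<1 on (-1.6154, 0).

left endpoint -1.6154.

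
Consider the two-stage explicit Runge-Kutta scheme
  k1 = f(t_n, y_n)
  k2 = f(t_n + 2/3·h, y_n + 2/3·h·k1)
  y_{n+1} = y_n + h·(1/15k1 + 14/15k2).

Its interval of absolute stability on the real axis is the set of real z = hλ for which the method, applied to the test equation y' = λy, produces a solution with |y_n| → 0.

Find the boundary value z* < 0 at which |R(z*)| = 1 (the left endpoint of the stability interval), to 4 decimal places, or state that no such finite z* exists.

Test eqn y'=λy, z=hλ:
  k1=λy_n ⇒ h·k1=z·y_n;  k2=λ(1+2/3z)y_n ⇒ h·k2=z(1+2/3z)y_n
  y_{n+1}/y_n = 1 + 1/15z + 14/15z(1+2/3z) = 1 + z + 28/45z²
  R(z) = 1 + z + 28/45z².

Boundary: |R(x)|=1, x<0.
x=-1.36: |R|=0.7909
R=1: x+28/45x²=0 ⇒ x=−45/28=-1.6071; min R=1−1/(4·28/45)=0.5982>−1
Confirm numerically:
  x=-1.389: |R|=0.81147 <1
  x=-1.023: |R|=0.62817 <1
  x=-0.973: |R|=0.61608 <1
  x=-0.653: |R|=0.61232 <1
  x=-1.914: |R|=1.36545 >1
  x=-1.806: |R|=1.22346 >1
So |R|<1 on (-1.6071, 0).

z* = -1.6071.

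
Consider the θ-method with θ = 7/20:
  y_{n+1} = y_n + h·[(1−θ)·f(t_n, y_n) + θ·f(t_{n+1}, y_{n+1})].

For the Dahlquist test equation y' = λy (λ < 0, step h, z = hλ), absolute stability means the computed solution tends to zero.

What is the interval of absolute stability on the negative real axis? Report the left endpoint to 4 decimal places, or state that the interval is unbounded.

z∈(-6.6667,0).

Test eqn y'=λy, z=hλ:
  y_{n+1} = y_n + z·[13/20·y_n + 7/20·y_{n+1}] ⇒ (1 − 7/20z)y_{n+1} = (1 + 13/20z)y_n
  Hence R(z) = (1 + 13/20z)/(1 − 7/20z).

Solve |R(x)|<1 on ℝ⁻.
x=-1.44: |R|=0.0426
R=−1: 1+13/20x = −1+7/20x ⇒ -3/10x=2 ⇒ x=2/(-3/10)=-6.6667
Confirm numerically:
  x=-6.385: |R|=0.97388 <1
  x=-5.326: |R|=0.85957 <1
  x=-4.048: |R|=0.67494 <1
  x=-2.765: |R|=0.40516 <1
  x=-7.252: |R|=1.04963 >1
  x=-7.175: |R|=1.04343 >1
So |R|<1 on (-6.6667, 0).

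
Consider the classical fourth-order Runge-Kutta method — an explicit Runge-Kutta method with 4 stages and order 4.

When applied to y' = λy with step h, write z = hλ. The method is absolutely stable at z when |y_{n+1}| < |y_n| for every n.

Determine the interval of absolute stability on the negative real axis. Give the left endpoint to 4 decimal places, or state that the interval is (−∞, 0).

Set f=λy, z=hλ:
  order 4, 4-stage ⇒ R(z)=1+z+z^2/2+z^3/6+z^4/24
  (e.g. R(-1.09)=0.34703, |R|=0.34703)

Need |R(x)|<1, x<0.
x=-1.09: |R|=0.3470
|R(-3.01)|=1.3951 |R(-2.78)|=0.9920 |R(-0.5)|=0.6068
Bisect:
  x_lo=-3.1173 |R|=1.6273  x_hi=-0.2974 |R|=0.7428
  mid=-1.70734 |R|=0.27473 →hi
  mid=-2.41230 |R|=0.56865 →hi
  mid=-2.76478 |R|=0.96951 →hi
  mid=-2.94102 |R|=1.26133 →lo
  mid=-2.85290 |R|=1.10681 →lo
  mid=-2.80884 |R|=1.03609 →lo
  mid=-2.78681 |R|=1.00229 →lo
  mid=-2.77580 |R|=0.98578 →hi
  ...
  [-2.78544,-2.78526] ⇒ x*=-2.7853
Stable set (-2.7853, 0).

(-2.7853, 0).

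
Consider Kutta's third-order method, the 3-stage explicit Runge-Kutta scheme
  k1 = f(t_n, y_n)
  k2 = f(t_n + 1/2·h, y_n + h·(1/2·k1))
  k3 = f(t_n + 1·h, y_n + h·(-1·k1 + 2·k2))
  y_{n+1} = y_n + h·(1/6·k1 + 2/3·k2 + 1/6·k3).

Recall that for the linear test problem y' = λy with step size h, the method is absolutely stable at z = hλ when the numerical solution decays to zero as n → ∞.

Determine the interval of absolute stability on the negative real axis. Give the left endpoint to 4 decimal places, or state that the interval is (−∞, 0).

(-2.5127, 0).

Set f=λy, z=hλ:
  order 3, 3-stage ⇒ R(z)=1+z+z^2/2+z^3/6
  (e.g. R(-0.41)=0.66256, |R|=0.66256)

Solve |R(x)|<1 on ℝ⁻.
x=-0.41: |R|=0.6626
|R(-2.67)|=1.2779 |R(-2.52)|=1.0120 |R(-0.66)|=0.5099
Bisect:
  x_lo=-3.0129 |R|=2.0325  x_hi=-0.3847 |R|=0.6798
  mid=-1.69883 |R|=0.07296 →hi
  mid=-2.35589 |R|=0.76006 →hi
  mid=-2.68442 |R|=1.30540 →lo
  mid=-2.52015 |R|=1.01222 →lo
  mid=-2.43802 |R|=0.88129 →hi
  mid=-2.47909 |R|=0.94551 →hi
  mid=-2.49962 |R|=0.97855 →hi
  ...
  [-2.51277,-2.51261] ⇒ x*=-2.5127
Stable set (-2.5127, 0).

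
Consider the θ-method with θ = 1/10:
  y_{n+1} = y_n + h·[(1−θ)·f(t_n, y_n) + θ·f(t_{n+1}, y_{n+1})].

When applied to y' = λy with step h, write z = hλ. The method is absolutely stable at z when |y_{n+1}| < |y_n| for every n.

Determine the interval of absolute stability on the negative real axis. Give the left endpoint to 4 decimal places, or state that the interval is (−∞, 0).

Test eqn y'=λy, z=hλ:
  y_{n+1} = y_n + z·[9/10·y_n + 1/10·y_{n+1}] ⇒ (1 − 1/10z)y_{n+1} = (1 + 9/10z)y_n
  so R(z) = (1 + 9/10z)/(1 − 1/10z).

Solve |R(x)|<1 on ℝ⁻.
x=-0.49: |R|=0.5329
R=−1: 1+9/10x = −1+1/10x ⇒ -4/5x=2 ⇒ x=2/(-4/5)=-2.5000
Confirm numerically:
  x=-2.479: |R|=0.98654 <1
  x=-1.335: |R|=0.17777 <1
  x=-1.111: |R|=0.00009 <1
  x=-3.064: |R|=1.34538 >1
  x=-2.904: |R|=1.25046 >1
  x=-2.734: |R|=1.14701 >1
Stable set (-2.5000, 0).

z∈(-2.5000,0).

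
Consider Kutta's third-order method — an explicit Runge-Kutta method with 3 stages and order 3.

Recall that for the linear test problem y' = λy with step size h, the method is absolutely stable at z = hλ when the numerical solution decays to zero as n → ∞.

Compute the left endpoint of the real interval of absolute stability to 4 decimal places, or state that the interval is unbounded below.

left endpoint -2.5127.

Set f=λy, z=hλ:
  order 3, 3-stage ⇒ R(z)=1+z+z^2/2+z^3/6
  (e.g. R(-1.16)=0.25265, |R|=0.25265)

Boundary: |R(x)|=1, x<0.
x=-1.16: |R|=0.2527
|R(-2.73)|=1.3946 |R(-1.41)|=0.1168 |R(-0.95)|=0.3584
Bisect:
  x_lo=-3.2940 |R|=2.8258  x_hi=-0.3163 |R|=0.7285
  mid=-1.80515 |R|=0.15623 →hi
  mid=-2.54959 |R|=1.06161 →lo
  mid=-2.17737 |R|=0.52736 →hi
  mid=-2.36348 |R|=0.77087 →hi
  mid=-2.45653 |R|=0.90994 →hi
  mid=-2.50306 |R|=0.98415 →hi
  mid=-2.52633 |R|=1.02247 →lo
  mid=-2.51469 |R|=1.00321 →lo
  mid=-2.50888 |R|=0.99365 →hi
  ...
  [-2.51288,-2.51269] ⇒ x*=-2.5127
Interval (-2.5127, 0).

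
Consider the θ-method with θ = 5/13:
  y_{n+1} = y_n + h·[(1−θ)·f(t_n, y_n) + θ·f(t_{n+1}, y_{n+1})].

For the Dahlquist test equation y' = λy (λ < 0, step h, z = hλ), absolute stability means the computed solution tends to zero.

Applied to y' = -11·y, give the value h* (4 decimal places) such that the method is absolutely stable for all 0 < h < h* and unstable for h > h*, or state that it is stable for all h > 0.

With y'=λy (z=hλ):
  y_{n+1} = y_n + z·[8/13·y_n + 5/13·y_{n+1}] ⇒ (1 − 5/13z)y_{n+1} = (1 + 8/13z)y_n
  ⇒ R(z) = (1 + 8/13z)/(1 − 5/13z).

Solve |R(x)|<1 on ℝ⁻.
x=-0.86: |R|=0.3538
R=−1: 1+8/13x = −1+5/13x ⇒ -3/13x=2 ⇒ x=2/(-3/13)=-8.6667
Confirm numerically:
  x=-8.526: |R|=0.99241 <1
  x=-8.319: |R|=0.98090 <1
  x=-6.033: |R|=0.81696 <1
  x=-5.857: |R|=0.80066 <1
  x=-9.167: |R|=1.02551 >1
  x=-8.818: |R|=1.00795 >1
  x=-8.725: |R|=1.00309 >1
Interval (-8.6667, 0).

(-8.6667,0); λ=-11 ⇒ h* = (26/3)/11 = 0.7879.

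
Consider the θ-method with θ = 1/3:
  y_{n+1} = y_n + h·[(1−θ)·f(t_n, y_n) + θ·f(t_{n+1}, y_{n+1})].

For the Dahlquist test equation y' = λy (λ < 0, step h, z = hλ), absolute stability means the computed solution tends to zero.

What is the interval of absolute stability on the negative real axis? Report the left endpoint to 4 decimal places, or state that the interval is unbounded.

(-6.0000, 0).

With y'=λy (z=hλ):
  y_{n+1} = y_n + z·[2/3·y_n + 1/3·y_{n+1}] ⇒ (1 − 1/3z)y_{n+1} = (1 + 2/3z)y_n
  ⇒ R(z) = (1 + 2/3z)/(1 − 1/3z).

Find x<0 with |R(x)|<1.
x=-1: |R|=0.2500
R=−1: 1+2/3x = −1+1/3x ⇒ -1/3x=2 ⇒ x=2/(-1/3)=-6.0000
Confirm numerically:
  x=-5.008: |R|=0.87612 <1
  x=-3.943: |R|=0.70373 <1
  x=-3.328: |R|=0.57775 <1
  x=-6.449: |R|=1.04752 >1
  x=-6.320: |R|=1.03433 >1
Interval (-6.0000, 0).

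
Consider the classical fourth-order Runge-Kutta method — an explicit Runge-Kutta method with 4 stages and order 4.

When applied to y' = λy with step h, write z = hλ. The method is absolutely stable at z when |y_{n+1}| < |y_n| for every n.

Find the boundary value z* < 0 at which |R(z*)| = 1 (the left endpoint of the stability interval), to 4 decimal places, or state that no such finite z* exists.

left endpoint -2.7853.

With y'=λy (z=hλ):
  order 4, 4-stage ⇒ R(z)=1+z+z^2/2+z^3/6+z^4/24
  (e.g. R(-0.78)=0.46053, |R|=0.46053)

Need |R(x)|<1, x<0.
x=-0.78: |R|=0.4605
|R(-3.08)|=1.5432 |R(-2.08)|=0.3633 |R(-0.72)|=0.4882
Bisect:
  x_lo=-3.1092 |R|=1.6088  x_hi=-0.2531 |R|=0.7764
  mid=-1.68116 |R|=0.27291 →hi
  mid=-2.39519 |R|=0.55445 →hi
  mid=-2.75220 |R|=0.95123 →hi
  mid=-2.93070 |R|=1.24229 →lo
  mid=-2.84145 |R|=1.08802 →lo
  mid=-2.79682 |R|=1.01752 →lo
  mid=-2.77451 |R|=0.98386 →hi
  mid=-2.78567 |R|=1.00056 →lo
  ...
  [-2.78532,-2.78514] ⇒ x*=-2.7853
So |R|<1 on (-2.7853, 0).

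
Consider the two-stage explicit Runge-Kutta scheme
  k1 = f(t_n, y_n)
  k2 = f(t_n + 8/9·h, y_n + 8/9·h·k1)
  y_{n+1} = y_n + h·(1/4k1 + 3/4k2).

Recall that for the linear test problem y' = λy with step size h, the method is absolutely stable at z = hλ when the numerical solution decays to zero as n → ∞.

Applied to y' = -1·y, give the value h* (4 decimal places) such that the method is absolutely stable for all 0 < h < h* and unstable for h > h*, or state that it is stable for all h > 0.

(-1.5000,0); λ=-1 ⇒ h* = (3/2)/1 = 1.5000.

With y'=λy (z=hλ):
  k1=λy_n ⇒ h·k1=z·y_n;  k2=λ(1+8/9z)y_n ⇒ h·k2=z(1+8/9z)y_n
  y_{n+1}/y_n = 1 + 1/4z + 3/4z(1+8/9z) = 1 + z + 2/3z²
  R(z) = 1 + z + 2/3z².

Find x<0 with |R(x)|<1.
x=-1.74: |R|=1.2784
R=1: x+2/3x²=0 ⇒ x=−3/2=-1.5000; min R=1−1/(4·2/3)=0.6250>−1
Confirm numerically:
  x=-1.363: |R|=0.87551 <1
  x=-1.260: |R|=0.79840 <1
  x=-0.960: |R|=0.65440 <1
  x=-2.089: |R|=1.82028 >1
  x=-1.686: |R|=1.20906 >1
Interval (-1.5000, 0).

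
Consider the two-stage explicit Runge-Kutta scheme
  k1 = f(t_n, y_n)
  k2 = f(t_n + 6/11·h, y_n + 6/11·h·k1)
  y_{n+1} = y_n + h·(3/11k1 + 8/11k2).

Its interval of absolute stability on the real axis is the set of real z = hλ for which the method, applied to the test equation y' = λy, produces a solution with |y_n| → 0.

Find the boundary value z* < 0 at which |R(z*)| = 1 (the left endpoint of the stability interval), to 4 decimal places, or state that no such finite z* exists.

z* = -2.5208.

On y'=λy, z=hλ:
  k1=λy_n ⇒ h·k1=z·y_n;  k2=λ(1+6/11z)y_n ⇒ h·k2=z(1+6/11z)y_n
  y_{n+1}/y_n = 1 + 3/11z + 8/11z(1+6/11z) = 1 + z + 48/121z²
  R(z) = 1 + z + 48/121z².

Find x<0 with |R(x)|<1.
x=-0.65: |R|=0.5176
R=1: x+48/121x²=0 ⇒ x=−121/48=-2.5208; min R=1−1/(4·48/121)=0.3698>−1
Confirm numerically:
  x=-1.876: |R|=0.52012 <1
  x=-1.858: |R|=0.51145 <1
  x=-1.488: |R|=0.39034 <1
  x=-1.432: |R|=0.38147 <1
  x=-3.075: |R|=1.67599 >1
  x=-2.901: |R|=1.43750 >1
  x=-2.681: |R|=1.17034 >1
So |R|<1 on (-2.5208, 0).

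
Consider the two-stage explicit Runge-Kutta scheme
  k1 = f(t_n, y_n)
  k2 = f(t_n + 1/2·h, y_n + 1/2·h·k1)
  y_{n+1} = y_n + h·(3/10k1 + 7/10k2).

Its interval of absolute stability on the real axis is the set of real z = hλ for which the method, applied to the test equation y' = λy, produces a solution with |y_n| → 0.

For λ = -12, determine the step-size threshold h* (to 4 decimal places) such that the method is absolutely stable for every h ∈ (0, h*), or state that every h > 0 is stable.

(-2.8571,0); λ=-12 ⇒ h* = (20/7)/12 = 0.2381.

Set f=λy, z=hλ:
  k1=λy_n ⇒ h·k1=z·y_n;  k2=λ(1+1/2z)y_n ⇒ h·k2=z(1+1/2z)y_n
  y_{n+1}/y_n = 1 + 3/10z + 7/10z(1+1/2z) = 1 + z + 7/20z²
  Hence R(z) = 1 + z + 7/20z².

Solve |R(x)|<1 on ℝ⁻.
x=-1.23: |R|=0.2995
R=1: x+7/20x²=0 ⇒ x=−20/7=-2.8571; min R=1−1/(4·7/20)=0.2857>−1
Confirm numerically:
  x=-2.753: |R|=0.89965 <1
  x=-1.907: |R|=0.36583 <1
  x=-1.799: |R|=0.33374 <1
  x=-3.343: |R|=1.56848 >1
  x=-3.162: |R|=1.33739 >1
  x=-2.987: |R|=1.13576 >1
Interval (-2.8571, 0).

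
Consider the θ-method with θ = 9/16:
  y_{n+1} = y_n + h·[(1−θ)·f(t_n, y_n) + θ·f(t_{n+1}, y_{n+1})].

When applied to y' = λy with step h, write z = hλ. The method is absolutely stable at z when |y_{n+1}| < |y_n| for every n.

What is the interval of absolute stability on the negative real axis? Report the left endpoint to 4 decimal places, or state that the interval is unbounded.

interval (−∞, 0).

Set f=λy, z=hλ:
  y_{n+1} = y_n + z·[7/16·y_n + 9/16·y_{n+1}] ⇒ (1 − 9/16z)y_{n+1} = (1 + 7/16z)y_n
  R(z) = (1 + 7/16z)/(1 − 9/16z).

Boundary: |R(x)|=1, x<0.
x=-1.54: |R|=0.1748
x=-2: |R|=0.0588
x=-10: |R|=0.5094
x=-100: |R|=0.7467
θ=9/16≥1/2 ⇒ |1+7/16x|<|1−9/16x| ∀x<0 ⇒ unbounded interval.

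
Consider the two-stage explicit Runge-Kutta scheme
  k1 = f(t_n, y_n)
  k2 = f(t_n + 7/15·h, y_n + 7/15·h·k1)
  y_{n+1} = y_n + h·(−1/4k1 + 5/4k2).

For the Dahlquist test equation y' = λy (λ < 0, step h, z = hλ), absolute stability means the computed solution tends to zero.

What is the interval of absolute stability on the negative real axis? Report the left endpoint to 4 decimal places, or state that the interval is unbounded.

z∈(-1.7143,0).

On y'=λy, z=hλ:
  k1=λy_n ⇒ h·k1=z·y_n;  k2=λ(1+7/15z)y_n ⇒ h·k2=z(1+7/15z)y_n
  y_{n+1}/y_n = 1 − 1/4z + 5/4z(1+7/15z) = 1 + z + 7/12z²
  Hence R(z) = 1 + z + 7/12z².

Need |R(x)|<1, x<0.
x=-1.66: |R|=0.9474
R=1: x+7/12x²=0 ⇒ x=−12/7=-1.7143; min R=1−1/(4·7/12)=0.5714>−1
Confirm numerically:
  x=-1.253: |R|=0.66284 <1
  x=-1.177: |R|=0.63111 <1
  x=-0.896: |R|=0.57231 <1
  x=-2.122: |R|=1.50468 >1
  x=-1.740: |R|=1.02610 >1
Interval (-1.7143, 0).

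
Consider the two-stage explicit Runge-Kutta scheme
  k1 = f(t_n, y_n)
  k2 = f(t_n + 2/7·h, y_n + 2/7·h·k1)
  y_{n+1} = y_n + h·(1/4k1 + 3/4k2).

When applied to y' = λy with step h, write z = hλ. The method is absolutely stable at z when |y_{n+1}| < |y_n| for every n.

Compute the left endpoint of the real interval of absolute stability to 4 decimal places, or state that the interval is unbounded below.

With y'=λy (z=hλ):
  k1=λy_n ⇒ h·k1=z·y_n;  k2=λ(1+2/7z)y_n ⇒ h·k2=z(1+2/7z)y_n
  y_{n+1}/y_n = 1 + 1/4z + 3/4z(1+2/7z) = 1 + z + 3/14z²
  R(z) = 1 + z + 3/14z².

Solve |R(x)|<1 on ℝ⁻.
x=-1.62: |R|=0.0576
R=1: x+3/14x²=0 ⇒ x=−14/3=-4.6667; min R=1−1/(4·3/14)=-0.1667>−1
Confirm numerically:
  x=-4.287: |R|=0.65122 <1
  x=-3.773: |R|=0.27747 <1
  x=-3.700: |R|=0.23357 <1
  x=-2.457: |R|=0.16339 <1
  x=-5.252: |R|=1.65875 >1
  x=-5.067: |R|=1.43468 >1
  x=-4.769: |R|=1.10458 >1
Stable set (-4.6667, 0).

left endpoint -4.6667.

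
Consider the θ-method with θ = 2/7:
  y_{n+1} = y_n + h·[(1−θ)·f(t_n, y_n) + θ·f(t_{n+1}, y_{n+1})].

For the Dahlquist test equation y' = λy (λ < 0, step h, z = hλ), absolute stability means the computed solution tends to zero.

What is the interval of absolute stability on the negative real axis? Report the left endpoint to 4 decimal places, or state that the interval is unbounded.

On y'=λy, z=hλ:
  y_{n+1} = y_n + z·[5/7·y_n + 2/7·y_{n+1}] ⇒ (1 − 2/7z)y_{n+1} = (1 + 5/7z)y_n
  ⇒ R(z) = (1 + 5/7z)/(1 − 2/7z).

Boundary: |R(x)|=1, x<0.
x=-0.86: |R|=0.3096
R=−1: 1+5/7x = −1+2/7x ⇒ -3/7x=2 ⇒ x=2/(-3/7)=-4.6667
Confirm numerically:
  x=-4.619: |R|=0.99119 <1
  x=-3.088: |R|=0.64056 <1
  x=-2.724: |R|=0.53181 <1
  x=-2.031: |R|=0.28521 <1
  x=-4.887: |R|=1.03941 >1
  x=-4.836: |R|=1.03047 >1
So |R|<1 on (-4.6667, 0).

z∈(-4.6667,0).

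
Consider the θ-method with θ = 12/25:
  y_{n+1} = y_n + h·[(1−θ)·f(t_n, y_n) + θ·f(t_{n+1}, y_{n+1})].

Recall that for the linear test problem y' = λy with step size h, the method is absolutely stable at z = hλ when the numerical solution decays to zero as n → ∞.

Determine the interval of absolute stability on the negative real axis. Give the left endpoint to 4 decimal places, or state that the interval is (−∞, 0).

(-50.0000, 0).

Test eqn y'=λy, z=hλ:
  y_{n+1} = y_n + z·[13/25·y_n + 12/25·y_{n+1}] ⇒ (1 − 12/25z)y_{n+1} = (1 + 13/25z)y_n
  ⇒ R(z) = (1 + 13/25z)/(1 − 12/25z).

Find x<0 with |R(x)|<1.
x=-1.73: |R|=0.0549
R=−1: 1+13/25x = −1+12/25x ⇒ -1/25x=2 ⇒ x=2/(-1/25)=-50.0000
Confirm numerically:
  x=-36.177: |R|=0.96989 <1
  x=-26.577: |R|=0.93189 <1
  x=-25.092: |R|=0.92362 <1
  x=-24.565: |R|=0.92046 <1
  x=-50.361: |R|=1.00057 >1
  x=-50.343: |R|=1.00055 >1
Stable set (-50.0000, 0).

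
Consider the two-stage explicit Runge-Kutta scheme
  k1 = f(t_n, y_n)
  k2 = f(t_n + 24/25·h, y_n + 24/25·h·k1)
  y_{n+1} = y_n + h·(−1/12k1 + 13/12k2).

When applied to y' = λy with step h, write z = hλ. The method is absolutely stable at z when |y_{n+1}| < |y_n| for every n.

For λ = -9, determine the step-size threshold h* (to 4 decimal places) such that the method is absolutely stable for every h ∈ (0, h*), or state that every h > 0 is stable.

Set f=λy, z=hλ:
  k1=λy_n ⇒ h·k1=z·y_n;  k2=λ(1+24/25z)y_n ⇒ h·k2=z(1+24/25z)y_n
  y_{n+1}/y_n = 1 − 1/12z + 13/12z(1+24/25z) = 1 + z + 26/25z²
  ⇒ R(z) = 1 + z + 26/25z².

Solve |R(x)|<1 on ℝ⁻.
x=-1.41: |R|=1.6576
R=1: x+26/25x²=0 ⇒ x=−25/26=-0.9615; min R=1−1/(4·26/25)=0.7596>−1
Confirm numerically:
  x=-0.763: |R|=0.84246 <1
  x=-0.576: |R|=0.76905 <1
  x=-0.440: |R|=0.76134 <1
  x=-1.482: |R|=1.80218 >1
  x=-1.345: |R|=1.53639 >1
  x=-1.126: |R|=1.19259 >1
Interval (-0.9615, 0).

(-0.9615,0); λ=-9 ⇒ h* = (25/26)/9 = 0.1068.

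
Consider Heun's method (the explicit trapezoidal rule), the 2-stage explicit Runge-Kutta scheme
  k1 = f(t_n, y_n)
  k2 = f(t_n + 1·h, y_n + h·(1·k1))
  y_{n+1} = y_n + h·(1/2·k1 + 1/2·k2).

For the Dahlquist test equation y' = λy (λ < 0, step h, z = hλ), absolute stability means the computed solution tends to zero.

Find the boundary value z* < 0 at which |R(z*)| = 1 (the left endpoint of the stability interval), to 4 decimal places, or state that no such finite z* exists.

On y'=λy, z=hλ:
  order 2, 2-stage ⇒ R(z)=1+z+z^2/2
  (e.g. R(-0.41)=0.67405, |R|=0.67405)

Solve |R(x)|<1 on ℝ⁻.
x=-0.41: |R|=0.6741
|R(-2.32)|=1.3712 |R(-1.84)|=0.8528 |R(-1.64)|=0.7048
Bisect:
  x_lo=-2.3791 |R|=1.4510  x_hi=-0.1385 |R|=0.8711
  mid=-1.25878 |R|=0.53348 →hi
  mid=-1.81894 |R|=0.83533 →hi
  mid=-2.09902 |R|=1.10392 →lo
  mid=-1.95898 |R|=0.95982 →hi
  mid=-2.02900 |R|=1.02942 →lo
  mid=-1.99399 |R|=0.99401 →hi
  mid=-2.01150 |R|=1.01156 →lo
  mid=-2.00274 |R|=1.00275 →lo
  mid=-1.99837 |R|=0.99837 →hi
  ...
  [-2.00001,-1.99987] ⇒ x*=-2.0000
Interval (-2.0000, 0).

left endpoint -2.0000.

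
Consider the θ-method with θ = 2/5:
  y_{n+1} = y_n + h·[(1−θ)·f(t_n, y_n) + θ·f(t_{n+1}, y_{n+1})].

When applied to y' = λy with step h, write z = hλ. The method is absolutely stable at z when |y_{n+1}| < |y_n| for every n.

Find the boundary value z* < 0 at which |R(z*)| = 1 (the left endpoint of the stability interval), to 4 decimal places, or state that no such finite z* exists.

Set f=λy, z=hλ:
  y_{n+1} = y_n + z·[3/5·y_n + 2/5·y_{n+1}] ⇒ (1 − 2/5z)y_{n+1} = (1 + 3/5z)y_n
  R(z) = (1 + 3/5z)/(1 − 2/5z).

Boundary: |R(x)|=1, x<0.
x=-0.32: |R|=0.7163
R=−1: 1+3/5x = −1+2/5x ⇒ -1/5x=2 ⇒ x=2/(-1/5)=-10.0000
Confirm numerically:
  x=-9.774: |R|=0.99079 <1
  x=-8.831: |R|=0.94842 <1
  x=-8.322: |R|=0.92247 <1
  x=-6.746: |R|=0.82403 <1
  x=-10.373: |R|=1.01449 >1
  x=-10.067: |R|=1.00267 >1
  x=-10.044: |R|=1.00175 >1
So |R|<1 on (-10.0000, 0).

left endpoint -10.0000.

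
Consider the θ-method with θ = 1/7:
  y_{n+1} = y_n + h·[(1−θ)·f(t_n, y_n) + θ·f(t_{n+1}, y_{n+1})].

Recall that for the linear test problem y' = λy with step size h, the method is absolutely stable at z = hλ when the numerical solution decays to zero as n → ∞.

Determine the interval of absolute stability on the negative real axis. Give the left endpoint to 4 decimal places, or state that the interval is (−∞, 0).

z∈(-2.8000,0).

Set f=λy, z=hλ:
  y_{n+1} = y_n + z·[6/7·y_n + 1/7·y_{n+1}] ⇒ (1 − 1/7z)y_{n+1} = (1 + 6/7z)y_n
  so R(z) = (1 + 6/7z)/(1 − 1/7z).

Find x<0 with |R(x)|<1.
x=-0.77: |R|=0.3063
R=−1: 1+6/7x = −1+1/7x ⇒ -5/7x=2 ⇒ x=2/(-5/7)=-2.8000
Confirm numerically:
  x=-2.510: |R|=0.84753 <1
  x=-1.888: |R|=0.48695 <1
  x=-1.275: |R|=0.07855 <1
  x=-3.277: |R|=1.23207 >1
  x=-3.066: |R|=1.13213 >1
  x=-2.967: |R|=1.08378 >1
So |R|<1 on (-2.8000, 0).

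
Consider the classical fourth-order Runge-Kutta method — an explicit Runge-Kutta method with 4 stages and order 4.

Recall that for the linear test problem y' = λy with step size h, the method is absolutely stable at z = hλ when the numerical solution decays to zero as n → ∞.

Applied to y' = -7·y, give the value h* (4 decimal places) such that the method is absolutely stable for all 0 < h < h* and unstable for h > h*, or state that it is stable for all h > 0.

(-2.7853,0); λ=-7 ⇒ h* = 0.3979.

Test eqn y'=λy, z=hλ:
  order 4, 4-stage ⇒ R(z)=1+z+z^2/2+z^3/6+z^4/24
  (e.g. R(-1.54)=0.27144, |R|=0.27144)

Find x<0 with |R(x)|<1.
x=-1.54: |R|=0.2714
|R(-2.29)|=0.4764 |R(-1.63)|=0.2708 |R(-1.34)|=0.2911
Bisect:
  x_lo=-3.5107 |R|=2.7695  x_hi=-0.1630 |R|=0.8496
  mid=-1.83683 |R|=0.29156 →hi
  mid=-2.67375 |R|=0.84444 →hi
  mid=-3.09221 |R|=1.57030 →lo
  mid=-2.88298 |R|=1.15754 →lo
  mid=-2.77836 |R|=0.98960 →hi
  mid=-2.83067 |R|=1.07059 →lo
  mid=-2.80452 |R|=1.02937 →lo
  mid=-2.79144 |R|=1.00930 →lo
  ...
  [-2.78531,-2.78510] ⇒ x*=-2.7853
Interval (-2.7853, 0).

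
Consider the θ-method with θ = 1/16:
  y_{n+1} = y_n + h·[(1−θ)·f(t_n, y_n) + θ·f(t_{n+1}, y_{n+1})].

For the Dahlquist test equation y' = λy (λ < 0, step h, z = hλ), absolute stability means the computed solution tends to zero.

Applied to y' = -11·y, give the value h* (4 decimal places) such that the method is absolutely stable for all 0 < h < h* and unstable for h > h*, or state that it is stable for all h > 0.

(-2.2857,0); λ=-11 ⇒ h* = (16/7)/11 = 0.2078.

Test eqn y'=λy, z=hλ:
  y_{n+1} = y_n + z·[15/16·y_n + 1/16·y_{n+1}] ⇒ (1 − 1/16z)y_{n+1} = (1 + 15/16z)y_n
  ⇒ R(z) = (1 + 15/16z)/(1 − 1/16z).

Need |R(x)|<1, x<0.
x=-0.39: |R|=0.6193
R=−1: 1+15/16x = −1+1/16x ⇒ -7/8x=2 ⇒ x=2/(-7/8)=-2.2857
Confirm numerically:
  x=-2.229: |R|=0.95644 <1
  x=-2.202: |R|=0.93561 <1
  x=-1.326: |R|=0.22452 <1
  x=-0.991: |R|=0.06680 <1
  x=-2.420: |R|=1.10206 >1
  x=-2.410: |R|=1.09451 >1
Interval (-2.2857, 0).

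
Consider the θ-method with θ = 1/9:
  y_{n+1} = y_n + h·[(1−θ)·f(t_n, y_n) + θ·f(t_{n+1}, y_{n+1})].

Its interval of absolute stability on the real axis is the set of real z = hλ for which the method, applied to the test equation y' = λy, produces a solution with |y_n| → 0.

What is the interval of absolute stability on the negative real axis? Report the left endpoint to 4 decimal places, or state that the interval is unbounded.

Set f=λy, z=hλ:
  y_{n+1} = y_n + z·[8/9·y_n + 1/9·y_{n+1}] ⇒ (1 − 1/9z)y_{n+1} = (1 + 8/9z)y_n
  so R(z) = (1 + 8/9z)/(1 − 1/9z).

Find x<0 with |R(x)|<1.
x=-1.76: |R|=0.4721
R=−1: 1+8/9x = −1+1/9x ⇒ -7/9x=2 ⇒ x=2/(-7/9)=-2.5714
Confirm numerically:
  x=-2.420: |R|=0.90718 <1
  x=-2.140: |R|=0.72890 <1
  x=-1.940: |R|=0.59598 <1
  x=-1.654: |R|=0.39722 <1
  x=-3.066: |R|=1.28692 >1
  x=-3.005: |R|=1.25281 >1
  x=-2.842: |R|=1.15994 >1
Stable set (-2.5714, 0).

(-2.5714, 0).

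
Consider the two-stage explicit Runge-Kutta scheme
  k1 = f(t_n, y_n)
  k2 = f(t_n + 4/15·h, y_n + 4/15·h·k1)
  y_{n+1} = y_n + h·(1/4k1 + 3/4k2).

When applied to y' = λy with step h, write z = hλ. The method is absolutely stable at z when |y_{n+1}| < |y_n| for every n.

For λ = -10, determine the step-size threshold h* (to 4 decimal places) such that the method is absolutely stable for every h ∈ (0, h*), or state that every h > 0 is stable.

(-5.0000,0); λ=-10 ⇒ h* = (5)/10 = 0.5000.

On y'=λy, z=hλ:
  k1=λy_n ⇒ h·k1=z·y_n;  k2=λ(1+4/15z)y_n ⇒ h·k2=z(1+4/15z)y_n
  y_{n+1}/y_n = 1 + 1/4z + 3/4z(1+4/15z) = 1 + z + 1/5z²
  ⇒ R(z) = 1 + z + 1/5z².

Find x<0 with |R(x)|<1.
x=-1.28: |R|=0.0477
R=1: x+1/5x²=0 ⇒ x=−5=-5.0000; min R=1−1/(4·1/5)=-0.2500>−1
Confirm numerically:
  x=-4.271: |R|=0.37729 <1
  x=-4.109: |R|=0.26778 <1
  x=-3.969: |R|=0.18159 <1
  x=-3.931: |R|=0.15955 <1
  x=-5.351: |R|=1.37564 >1
  x=-5.200: |R|=1.20800 >1
So |R|<1 on (-5.0000, 0).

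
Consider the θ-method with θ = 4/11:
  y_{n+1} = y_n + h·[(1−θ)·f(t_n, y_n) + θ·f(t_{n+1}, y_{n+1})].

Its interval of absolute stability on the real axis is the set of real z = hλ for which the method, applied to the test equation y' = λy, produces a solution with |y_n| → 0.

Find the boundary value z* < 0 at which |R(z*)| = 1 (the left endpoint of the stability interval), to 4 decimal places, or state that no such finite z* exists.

With y'=λy (z=hλ):
  y_{n+1} = y_n + z·[7/11·y_n + 4/11·y_{n+1}] ⇒ (1 − 4/11z)y_{n+1} = (1 + 7/11z)y_n
  ⇒ R(z) = (1 + 7/11z)/(1 − 4/11z).

Need |R(x)|<1, x<0.
x=-1.23: |R|=0.1501
R=−1: 1+7/11x = −1+4/11x ⇒ -3/11x=2 ⇒ x=2/(-3/11)=-7.3333
Confirm numerically:
  x=-6.049: |R|=0.89053 <1
  x=-5.694: |R|=0.85439 <1
  x=-3.308: |R|=0.50165 <1
  x=-7.800: |R|=1.03318 >1
  x=-7.616: |R|=1.02045 >1
So |R|<1 on (-7.3333, 0).

left endpoint -7.3333.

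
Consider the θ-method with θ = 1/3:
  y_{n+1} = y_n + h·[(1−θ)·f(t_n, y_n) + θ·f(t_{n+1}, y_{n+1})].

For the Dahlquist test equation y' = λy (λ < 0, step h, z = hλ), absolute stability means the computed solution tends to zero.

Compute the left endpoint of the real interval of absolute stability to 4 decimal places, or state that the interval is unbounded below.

Set f=λy, z=hλ:
  y_{n+1} = y_n + z·[2/3·y_n + 1/3·y_{n+1}] ⇒ (1 − 1/3z)y_{n+1} = (1 + 2/3z)y_n
  so R(z) = (1 + 2/3z)/(1 − 1/3z).

Solve |R(x)|<1 on ℝ⁻.
x=-0.88: |R|=0.3196
R=−1: 1+2/3x = −1+1/3x ⇒ -1/3x=2 ⇒ x=2/(-1/3)=-6.0000
Confirm numerically:
  x=-5.586: |R|=0.95178 <1
  x=-3.272: |R|=0.56505 <1
  x=-2.515: |R|=0.36809 <1
  x=-6.449: |R|=1.04752 >1
  x=-6.206: |R|=1.02238 >1
So |R|<1 on (-6.0000, 0).

z* = -6.0000.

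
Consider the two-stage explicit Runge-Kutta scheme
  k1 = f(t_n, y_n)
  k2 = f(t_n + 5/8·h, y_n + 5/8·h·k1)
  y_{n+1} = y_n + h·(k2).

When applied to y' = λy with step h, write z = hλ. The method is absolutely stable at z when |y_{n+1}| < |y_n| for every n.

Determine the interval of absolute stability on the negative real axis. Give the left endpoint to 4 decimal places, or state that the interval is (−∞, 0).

(-1.6000, 0).

Set f=λy, z=hλ:
  k1=λy_n ⇒ h·k1=z·y_n;  k2=λ(1+5/8z)y_n ⇒ h·k2=z(1+5/8z)y_n
  y_{n+1}/y_n = 1 + z(1+5/8z) = 1 + z + 5/8z²
  so R(z) = 1 + z + 5/8z².

Need |R(x)|<1, x<0.
x=-0.97: |R|=0.6181
R=1: x+5/8x²=0 ⇒ x=−8/5=-1.6000; min R=1−1/(4·5/8)=0.6000>−1
Confirm numerically:
  x=-1.255: |R|=0.72939 <1
  x=-1.156: |R|=0.67921 <1
  x=-0.725: |R|=0.60352 <1
  x=-1.839: |R|=1.27470 >1
  x=-1.718: |R|=1.12670 >1
Interval (-1.6000, 0).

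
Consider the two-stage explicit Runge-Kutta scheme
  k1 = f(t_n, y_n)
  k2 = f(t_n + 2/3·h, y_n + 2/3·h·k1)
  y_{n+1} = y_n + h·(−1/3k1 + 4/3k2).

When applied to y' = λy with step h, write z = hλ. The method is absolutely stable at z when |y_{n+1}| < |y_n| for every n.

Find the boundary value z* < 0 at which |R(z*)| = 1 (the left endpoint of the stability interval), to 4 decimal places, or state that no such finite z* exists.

left endpoint -1.1250.

With y'=λy (z=hλ):
  k1=λy_n ⇒ h·k1=z·y_n;  k2=λ(1+2/3z)y_n ⇒ h·k2=z(1+2/3z)y_n
  y_{n+1}/y_n = 1 − 1/3z + 4/3z(1+2/3z) = 1 + z + 8/9z²
  Hence R(z) = 1 + z + 8/9z².

Find x<0 with |R(x)|<1.
x=-1.28: |R|=1.1764
R=1: x+8/9x²=0 ⇒ x=−9/8=-1.1250; min R=1−1/(4·8/9)=0.7188>−1
Confirm numerically:
  x=-1.028: |R|=0.91136 <1
  x=-0.966: |R|=0.86347 <1
  x=-0.795: |R|=0.76680 <1
  x=-1.393: |R|=1.33184 >1
  x=-1.188: |R|=1.06653 >1
So |R|<1 on (-1.1250, 0).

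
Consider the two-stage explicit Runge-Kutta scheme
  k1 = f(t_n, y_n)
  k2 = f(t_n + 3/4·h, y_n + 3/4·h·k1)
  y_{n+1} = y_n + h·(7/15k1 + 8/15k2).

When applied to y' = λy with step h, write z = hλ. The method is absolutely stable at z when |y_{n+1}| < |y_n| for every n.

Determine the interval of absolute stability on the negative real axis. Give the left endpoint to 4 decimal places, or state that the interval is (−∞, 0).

Set f=λy, z=hλ:
  k1=λy_n ⇒ h·k1=z·y_n;  k2=λ(1+3/4z)y_n ⇒ h·k2=z(1+3/4z)y_n
  y_{n+1}/y_n = 1 + 7/15z + 8/15z(1+3/4z) = 1 + z + 2/5z²
  ⇒ R(z) = 1 + z + 2/5z².

Solve |R(x)|<1 on ℝ⁻.
x=-0.55: |R|=0.5710
R=1: x+2/5x²=0 ⇒ x=−5/2=-2.5000; min R=1−1/(4·2/5)=0.3750>−1
Confirm numerically:
  x=-1.485: |R|=0.39709 <1
  x=-1.384: |R|=0.38218 <1
  x=-1.337: |R|=0.37803 <1
  x=-2.909: |R|=1.47591 >1
  x=-2.720: |R|=1.23936 >1
So |R|<1 on (-2.5000, 0).

z∈(-2.5000,0).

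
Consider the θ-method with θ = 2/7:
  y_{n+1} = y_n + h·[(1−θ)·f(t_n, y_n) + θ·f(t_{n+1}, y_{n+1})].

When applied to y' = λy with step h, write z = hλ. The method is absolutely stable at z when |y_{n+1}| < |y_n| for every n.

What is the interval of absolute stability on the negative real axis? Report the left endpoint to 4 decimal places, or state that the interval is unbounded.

With y'=λy (z=hλ):
  y_{n+1} = y_n + z·[5/7·y_n + 2/7·y_{n+1}] ⇒ (1 − 2/7z)y_{n+1} = (1 + 5/7z)y_n
  ⇒ R(z) = (1 + 5/7z)/(1 − 2/7z).

Need |R(x)|<1, x<0.
x=-1.34: |R|=0.0310
R=−1: 1+5/7x = −1+2/7x ⇒ -3/7x=2 ⇒ x=2/(-3/7)=-4.6667
Confirm numerically:
  x=-3.743: |R|=0.80871 <1
  x=-2.632: |R|=0.50228 <1
  x=-2.602: |R|=0.49246 <1
  x=-5.171: |R|=1.08724 >1
  x=-5.025: |R|=1.06305 >1
  x=-4.858: |R|=1.03434 >1
So |R|<1 on (-4.6667, 0).

(-4.6667, 0).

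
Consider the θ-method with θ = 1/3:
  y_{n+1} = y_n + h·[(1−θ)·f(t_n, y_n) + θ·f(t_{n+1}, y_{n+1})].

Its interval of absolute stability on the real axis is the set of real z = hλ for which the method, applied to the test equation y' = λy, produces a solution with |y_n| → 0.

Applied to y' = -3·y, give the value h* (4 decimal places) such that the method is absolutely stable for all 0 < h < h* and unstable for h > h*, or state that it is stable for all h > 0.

With y'=λy (z=hλ):
  y_{n+1} = y_n + z·[2/3·y_n + 1/3·y_{n+1}] ⇒ (1 − 1/3z)y_{n+1} = (1 + 2/3z)y_n
  Hence R(z) = (1 + 2/3z)/(1 − 1/3z).

Boundary: |R(x)|=1, x<0.
x=-1.66: |R|=0.0687
R=−1: 1+2/3x = −1+1/3x ⇒ -1/3x=2 ⇒ x=2/(-1/3)=-6.0000
Confirm numerically:
  x=-3.827: |R|=0.68170 <1
  x=-3.093: |R|=0.52290 <1
  x=-2.624: |R|=0.39972 <1
  x=-6.507: |R|=1.05333 >1
  x=-6.443: |R|=1.04691 >1
  x=-6.123: |R|=1.01348 >1
Interval (-6.0000, 0).

(-6.0000,0); λ=-3 ⇒ h* = (6)/3 = 2.0000.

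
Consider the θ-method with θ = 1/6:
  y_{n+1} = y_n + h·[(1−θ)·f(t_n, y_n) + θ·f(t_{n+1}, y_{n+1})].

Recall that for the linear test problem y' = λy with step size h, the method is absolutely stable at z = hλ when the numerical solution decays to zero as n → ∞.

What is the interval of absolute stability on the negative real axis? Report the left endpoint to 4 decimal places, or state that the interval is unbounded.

On y'=λy, z=hλ:
  y_{n+1} = y_n + z·[5/6·y_n + 1/6·y_{n+1}] ⇒ (1 − 1/6z)y_{n+1} = (1 + 5/6z)y_n
  Hence R(z) = (1 + 5/6z)/(1 − 1/6z).

Boundary: |R(x)|=1, x<0.
x=-1.76: |R|=0.3608
R=−1: 1+5/6x = −1+1/6x ⇒ -2/3x=2 ⇒ x=2/(-2/3)=-3.0000
Confirm numerically:
  x=-2.706: |R|=0.86492 <1
  x=-2.340: |R|=0.68345 <1
  x=-2.160: |R|=0.58824 <1
  x=-1.969: |R|=0.48249 <1
  x=-3.467: |R|=1.19732 >1
  x=-3.095: |R|=1.04178 >1
Stable set (-3.0000, 0).

z∈(-3.0000,0).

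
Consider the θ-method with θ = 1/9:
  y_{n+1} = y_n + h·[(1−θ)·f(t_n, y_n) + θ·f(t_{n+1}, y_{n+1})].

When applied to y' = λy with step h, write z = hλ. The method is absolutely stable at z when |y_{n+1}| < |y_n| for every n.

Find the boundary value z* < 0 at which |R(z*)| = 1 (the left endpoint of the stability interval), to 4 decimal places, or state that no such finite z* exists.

left endpoint -2.5714.

With y'=λy (z=hλ):
  y_{n+1} = y_n + z·[8/9·y_n + 1/9·y_{n+1}] ⇒ (1 − 1/9z)y_{n+1} = (1 + 8/9z)y_n
  R(z) = (1 + 8/9z)/(1 − 1/9z).

Find x<0 with |R(x)|<1.
x=-1.5: |R|=0.2857
R=−1: 1+8/9x = −1+1/9x ⇒ -7/9x=2 ⇒ x=2/(-7/9)=-2.5714
Confirm numerically:
  x=-2.207: |R|=0.77237 <1
  x=-1.351: |R|=0.17467 <1
  x=-1.080: |R|=0.03571 <1
  x=-3.135: |R|=1.32509 >1
  x=-2.858: |R|=1.16917 >1
  x=-2.679: |R|=1.06447 >1
Stable set (-2.5714, 0).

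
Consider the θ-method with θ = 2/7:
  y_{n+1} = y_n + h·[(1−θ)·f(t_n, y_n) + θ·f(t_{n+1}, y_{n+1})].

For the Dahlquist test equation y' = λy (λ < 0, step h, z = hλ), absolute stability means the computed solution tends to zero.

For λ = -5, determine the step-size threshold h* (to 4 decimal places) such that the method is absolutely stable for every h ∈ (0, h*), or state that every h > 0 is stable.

(-4.6667,0); λ=-5 ⇒ h* = (14/3)/5 = 0.9333.

Test eqn y'=λy, z=hλ:
  y_{n+1} = y_n + z·[5/7·y_n + 2/7·y_{n+1}] ⇒ (1 − 2/7z)y_{n+1} = (1 + 5/7z)y_n
  so R(z) = (1 + 5/7z)/(1 − 2/7z).

Solve |R(x)|<1 on ℝ⁻.
x=-0.34: |R|=0.6901
R=−1: 1+5/7x = −1+2/7x ⇒ -3/7x=2 ⇒ x=2/(-3/7)=-4.6667
Confirm numerically:
  x=-4.204: |R|=0.90992 <1
  x=-4.015: |R|=0.86993 <1
  x=-3.912: |R|=0.84727 <1
  x=-3.517: |R|=0.75424 <1
  x=-5.259: |R|=1.10144 >1
  x=-5.058: |R|=1.06859 >1
  x=-4.798: |R|=1.02374 >1
So |R|<1 on (-4.6667, 0).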